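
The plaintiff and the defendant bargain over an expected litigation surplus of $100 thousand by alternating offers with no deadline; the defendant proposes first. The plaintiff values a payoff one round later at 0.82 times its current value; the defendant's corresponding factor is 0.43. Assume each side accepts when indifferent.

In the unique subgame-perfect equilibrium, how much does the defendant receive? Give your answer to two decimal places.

In a stationary SPE each proposer offers the other exactly their discounted continuation value.
If the defendant keeps x when proposing and the plaintiff keeps y when proposing, then x = 100 − 0.82y and y = 100 − 0.43x.
Solving: x = 100(1 − 0.82) / (1 − 0.43·0.82) = 18 / 0.6474 ≈ 27.8035.
The plaintiff gets 100 − 27.8035 ≈ 72.1965.

27.80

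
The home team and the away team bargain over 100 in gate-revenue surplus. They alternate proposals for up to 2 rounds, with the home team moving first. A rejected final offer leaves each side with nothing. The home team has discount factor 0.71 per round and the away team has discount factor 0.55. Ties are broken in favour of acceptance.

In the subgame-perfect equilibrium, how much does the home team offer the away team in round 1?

By backward induction:
Round 2 (the away team proposes): the home team will accept anything ≥ 0, so the away team offers 0 and keeps 100.
Round 1 (the home team proposes): the away team can get 100 next round, worth 0.55 × 100 = 55 now; the home team offers that and keeps 45.

55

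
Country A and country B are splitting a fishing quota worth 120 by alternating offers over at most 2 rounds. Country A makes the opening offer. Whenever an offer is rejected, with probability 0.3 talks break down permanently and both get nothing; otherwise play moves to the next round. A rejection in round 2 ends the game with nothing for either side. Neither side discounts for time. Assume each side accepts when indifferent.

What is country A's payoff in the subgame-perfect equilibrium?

36

By backward induction:
Round 2 (country B proposes): country A will accept anything ≥ 0, so country B offers 0 and keeps 120.
Round 1 (country A proposes): rejecting gives country B an expected 0.7 × 120 = 84. Country A offers 84 and keeps 120 − 84 = 36.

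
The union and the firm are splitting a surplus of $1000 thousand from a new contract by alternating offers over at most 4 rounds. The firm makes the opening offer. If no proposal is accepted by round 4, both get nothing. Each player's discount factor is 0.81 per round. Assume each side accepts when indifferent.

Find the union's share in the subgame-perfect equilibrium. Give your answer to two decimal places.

Round 4 (the union proposes): the firm will accept anything ≥ 0, so the union offers 0 and keeps 1000.
Round 3 (the firm proposes): the union can get 1000 next round, worth 0.81 × 1000 = 810 now. The firm offers 810 and keeps 1000 − 810 = 190.
Round 2 (the union proposes): the firm can get 190 next round, worth 0.81 × 190 = 153.9 now. The union offers 153.9 and keeps 1000 − 153.9 = 846.1.
Round 1 (the firm proposes): the union can get 846.1 next round, worth 0.81 × 846.1 = 685.341 now. The firm offers 685.341 and keeps 1000 − 685.341 = 314.659.

685.34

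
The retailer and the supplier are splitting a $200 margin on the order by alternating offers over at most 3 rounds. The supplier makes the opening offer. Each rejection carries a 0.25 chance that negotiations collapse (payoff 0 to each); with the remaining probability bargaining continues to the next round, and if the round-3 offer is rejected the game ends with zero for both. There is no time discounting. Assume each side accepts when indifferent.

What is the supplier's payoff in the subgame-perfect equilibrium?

Round 3 (the supplier proposes): the retailer will accept anything ≥ 0, so the supplier offers 0 and keeps 200.
Round 2 (the retailer proposes): rejecting gives the supplier an expected 0.75 × 200 = 150. The retailer offers 150 and keeps 200 − 150 = 50.
Round 1 (the supplier proposes): rejecting gives the retailer an expected 0.75 × 50 = 37.5. The supplier offers 37.5 and keeps 200 − 37.5 = 162.5.

162.5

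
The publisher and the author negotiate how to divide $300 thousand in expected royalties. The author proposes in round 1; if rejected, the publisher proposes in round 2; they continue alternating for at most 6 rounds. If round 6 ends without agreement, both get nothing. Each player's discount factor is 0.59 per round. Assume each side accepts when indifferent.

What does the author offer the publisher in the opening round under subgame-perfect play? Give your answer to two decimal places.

Round 6 (the publisher proposes): the author will accept anything ≥ 0, so the publisher offers 0 and keeps 300.
Round 5 (the author proposes): the publisher can get 300 next round, worth 0.59 × 300 = 177 now. The author offers 177 and keeps 300 − 177 = 123.
Round 4 (the publisher proposes): the author can get 123 next round, worth 0.59 × 123 = 72.57 now; the publisher offers that and keeps 227.43.
Round 3 (the author proposes): the publisher can get 227.43 next round, worth 0.59 × 227.43 = 134.1837 now, so the author offers 134.1837, keeping 165.8163.
Round 2 (the publisher proposes): the author can get 165.8163 next round, worth 0.59 × 165.8163 = 97.831617 now; the publisher offers that and keeps 202.168383.
Round 1 (the author proposes): the publisher can get 202.168383 next round, worth 0.59 × 202.168383 = 119.27934597 now, so the author offers 119.27934597, keeping 180.72065403.

119.28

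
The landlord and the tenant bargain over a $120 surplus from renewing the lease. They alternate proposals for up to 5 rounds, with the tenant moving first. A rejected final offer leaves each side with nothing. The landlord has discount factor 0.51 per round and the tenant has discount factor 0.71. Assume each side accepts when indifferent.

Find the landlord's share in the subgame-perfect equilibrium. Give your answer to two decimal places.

24.17

Work backward from the last round.
Round 5 (the tenant proposes): rejection yields 0 for the landlord; the tenant offers 0 and keeps 120.
Round 4 (the landlord proposes): the tenant can get 120 next round, worth 0.71 × 120 = 85.2 now; the landlord offers that and keeps 34.8.
Round 3 (the tenant proposes): the landlord can get 34.8 next round, worth 0.51 × 34.8 = 17.748 now; the tenant offers that and keeps 102.252.
Round 2 (the landlord proposes): the tenant can get 102.252 next round, worth 0.71 × 102.252 = 72.59892 now, so the landlord offers 72.59892, keeping 47.40108.
Round 1 (the tenant proposes): the landlord can get 47.40108 next round, worth 0.51 × 47.40108 = 24.1745508 now. The tenant offers 24.1745508 and keeps 120 − 24.1745508 = 95.8254492.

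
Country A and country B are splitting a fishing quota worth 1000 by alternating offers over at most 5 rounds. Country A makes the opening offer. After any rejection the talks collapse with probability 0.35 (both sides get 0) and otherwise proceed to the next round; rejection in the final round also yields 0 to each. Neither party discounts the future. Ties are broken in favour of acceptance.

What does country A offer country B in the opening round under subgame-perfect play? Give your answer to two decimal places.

323.62

Round 5 (country A proposes): rejection yields 0 for country B; country A offers 0 and keeps 1000.
Round 4 (country B proposes): rejecting gives country A an expected 0.65 × 1000 = 650; country B offers that and keeps 350.
Round 3 (country A proposes): rejecting gives country B an expected 0.65 × 350 = 227.5; country A offers that and keeps 772.5.
Round 2 (country B proposes): rejecting gives country A an expected 0.65 × 772.5 = 502.125; country B offers that and keeps 497.875.
Round 1 (country A proposes): rejecting gives country B an expected 0.65 × 497.875 = 323.61875. Country A offers 323.61875 and keeps 1000 − 323.61875 = 676.38125.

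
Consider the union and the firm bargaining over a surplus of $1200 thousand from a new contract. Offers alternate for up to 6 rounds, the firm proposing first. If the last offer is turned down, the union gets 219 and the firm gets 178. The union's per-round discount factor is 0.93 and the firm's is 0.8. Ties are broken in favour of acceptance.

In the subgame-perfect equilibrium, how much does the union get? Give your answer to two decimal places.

By backward induction:
Round 6 (the union proposes): the firm gets 178 if talks fail, so the union offers 178 and keeps 1022.
Round 5 (the firm proposes): the union can get 1022 next round, worth 0.93 × 1022 = 950.46 now. The firm offers 950.46 and keeps 1200 − 950.46 = 249.54.
Round 4 (the union proposes): the firm can get 249.54 next round, worth 0.8 × 249.54 = 199.632 now, so the union offers 199.632, keeping 1000.368.
Round 3 (the firm proposes): the union can get 1000.368 next round, worth 0.93 × 1000.368 = 930.34224 now; the firm offers that and keeps 269.65776.
Round 2 (the union proposes): the firm can get 269.65776 next round, worth 0.8 × 269.65776 = 215.726208 now. The union offers 215.726208 and keeps 1200 − 215.726208 = 984.273792.
Round 1 (the firm proposes): the union can get 984.273792 next round, worth 0.93 × 984.273792 = 915.37462656 now. The firm offers 915.37462656 and keeps 1200 − 915.37462656 = 284.62537344.

915.37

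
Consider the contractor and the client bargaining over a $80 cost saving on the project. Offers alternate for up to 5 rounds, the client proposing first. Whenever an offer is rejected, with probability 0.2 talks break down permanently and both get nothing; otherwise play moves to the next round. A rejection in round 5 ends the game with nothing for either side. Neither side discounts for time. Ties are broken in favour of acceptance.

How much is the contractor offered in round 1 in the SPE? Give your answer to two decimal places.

20.99

Round 5 (the client proposes): the contractor will accept anything ≥ 0, so the client offers 0 and keeps 80.
Round 4 (the contractor proposes): rejecting gives the client an expected 0.8 × 80 = 64. The contractor offers 64 and keeps 80 − 64 = 16.
Round 3 (the client proposes): rejecting gives the contractor an expected 0.8 × 16 = 12.8; the client offers that and keeps 67.2.
Round 2 (the contractor proposes): rejecting gives the client an expected 0.8 × 67.2 = 53.76. The contractor offers 53.76 and keeps 80 − 53.76 = 26.24.
Round 1 (the client proposes): rejecting gives the contractor an expected 0.8 × 26.24 = 20.992, so the client offers 20.992, keeping 59.008.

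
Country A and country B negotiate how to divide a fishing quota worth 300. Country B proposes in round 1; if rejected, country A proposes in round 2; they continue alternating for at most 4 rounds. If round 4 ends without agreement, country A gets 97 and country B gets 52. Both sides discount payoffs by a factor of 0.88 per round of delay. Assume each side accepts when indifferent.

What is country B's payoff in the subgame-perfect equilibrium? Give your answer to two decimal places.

99.31

Round 4 (country A proposes): country B gets 52 if talks fail, so country A offers 52 and keeps 248.
Round 3 (country B proposes): country A can get 248 next round, worth 0.88 × 248 = 218.24 now, so country B offers 218.24, keeping 81.76.
Round 2 (country A proposes): country B can get 81.76 next round, worth 0.88 × 81.76 = 71.9488 now; country A offers that and keeps 228.0512.
Round 1 (country B proposes): country A can get 228.0512 next round, worth 0.88 × 228.0512 = 200.685056 now. Country B offers 200.685056 and keeps 300 − 200.685056 = 99.314944.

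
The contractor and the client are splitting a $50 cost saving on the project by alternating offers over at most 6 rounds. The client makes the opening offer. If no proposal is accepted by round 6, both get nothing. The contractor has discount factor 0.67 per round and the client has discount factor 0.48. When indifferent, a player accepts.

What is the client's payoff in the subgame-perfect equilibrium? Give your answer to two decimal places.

Round 6 (the contractor proposes): the client will accept anything ≥ 0, so the contractor offers 0 and keeps 50.
Round 5 (the client proposes): the contractor can get 50 next round, worth 0.67 × 50 = 33.5 now. The client offers 33.5 and keeps 50 − 33.5 = 16.5.
Round 4 (the contractor proposes): the client can get 16.5 next round, worth 0.48 × 16.5 = 7.92 now; the contractor offers that and keeps 42.08.
Round 3 (the client proposes): the contractor can get 42.08 next round, worth 0.67 × 42.08 = 28.1936 now, so the client offers 28.1936, keeping 21.8064.
Round 2 (the contractor proposes): the client can get 21.8064 next round, worth 0.48 × 21.8064 = 10.467072 now, so the contractor offers 10.467072, keeping 39.532928.
Round 1 (the client proposes): the contractor can get 39.532928 next round, worth 0.67 × 39.532928 = 26.48706176 now, so the client offers 26.48706176, keeping 23.51293824.

23.51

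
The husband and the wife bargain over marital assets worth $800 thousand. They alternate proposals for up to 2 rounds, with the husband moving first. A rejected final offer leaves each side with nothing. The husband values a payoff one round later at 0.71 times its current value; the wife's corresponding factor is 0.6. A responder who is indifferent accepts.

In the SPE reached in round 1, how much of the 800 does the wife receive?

480

Work backward from the last round.
Round 2 (the wife proposes): the husband will accept anything ≥ 0, so the wife offers 0 and keeps 800.
Round 1 (the husband proposes): the wife can get 800 next round, worth 0.6 × 800 = 480 now; the husband offers that and keeps 320.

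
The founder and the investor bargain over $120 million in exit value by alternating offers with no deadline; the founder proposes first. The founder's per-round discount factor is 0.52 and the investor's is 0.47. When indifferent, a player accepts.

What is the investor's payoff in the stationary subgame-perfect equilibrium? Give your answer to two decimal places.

When the founder proposes, the investor accepts any offer worth at least 0.47 times what the investor would get by proposing next round; and vice versa.
This gives x = 120 − 0.47y and y = 120 − 0.52x, where x and y are each side's share when it proposes.
Hence (1 − 0.47·0.52)x = 120(1 − 0.47), i.e. 0.7556·x = 63.6.
x ≈ 84.1715; the investor's share is 120 − x ≈ 35.8285.

35.83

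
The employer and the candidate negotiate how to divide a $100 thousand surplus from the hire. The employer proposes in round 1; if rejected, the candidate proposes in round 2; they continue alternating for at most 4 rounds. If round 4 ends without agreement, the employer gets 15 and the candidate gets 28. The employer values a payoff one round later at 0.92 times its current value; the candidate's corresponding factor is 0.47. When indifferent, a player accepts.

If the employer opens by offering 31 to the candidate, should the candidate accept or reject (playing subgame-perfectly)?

Accept

Work out the candidate's continuation value if the offer is rejected.
Round 4 (the candidate proposes): the employer gets 15 if talks fail, so the candidate offers 15 and keeps 85.
Round 3 (the employer proposes): the candidate can get 85 next round, worth 0.47 × 85 = 39.95 now, so the employer offers 39.95, keeping 60.05.
Round 2 (the candidate proposes): the employer can get 60.05 next round, worth 0.92 × 60.05 = 55.246 now, so the candidate offers 55.246, keeping 44.754.
So by rejecting in round 1, the candidate gets 44.754 next round, worth 0.47 × 44.754 = 21.03438 now.
Offer 31 ≥ 21.03438, so the candidate accepts.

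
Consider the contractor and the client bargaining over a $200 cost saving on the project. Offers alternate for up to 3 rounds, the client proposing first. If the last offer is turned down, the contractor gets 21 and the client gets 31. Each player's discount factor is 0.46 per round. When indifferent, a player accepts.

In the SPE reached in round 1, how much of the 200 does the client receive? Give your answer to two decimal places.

Round 3 (the client proposes): the contractor gets 21 if talks fail, so the client offers 21 and keeps 179.
Round 2 (the contractor proposes): the client can get 179 next round, worth 0.46 × 179 = 82.34 now; the contractor offers that and keeps 117.66.
Round 1 (the client proposes): the contractor can get 117.66 next round, worth 0.46 × 117.66 = 54.1236 now, so the client offers 54.1236, keeping 145.8764.

145.88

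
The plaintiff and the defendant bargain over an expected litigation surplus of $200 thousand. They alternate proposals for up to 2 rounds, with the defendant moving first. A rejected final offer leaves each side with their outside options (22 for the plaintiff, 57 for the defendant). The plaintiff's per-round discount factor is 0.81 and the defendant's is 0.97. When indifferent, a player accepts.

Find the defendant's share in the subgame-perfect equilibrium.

84.17

Work backward from the last round.
Round 2 (the plaintiff proposes): the defendant gets 57 if talks fail, so the plaintiff offers 57 and keeps 143.
Round 1 (the defendant proposes): the plaintiff can get 143 next round, worth 0.81 × 143 = 115.83 now; the defendant offers that and keeps 84.17.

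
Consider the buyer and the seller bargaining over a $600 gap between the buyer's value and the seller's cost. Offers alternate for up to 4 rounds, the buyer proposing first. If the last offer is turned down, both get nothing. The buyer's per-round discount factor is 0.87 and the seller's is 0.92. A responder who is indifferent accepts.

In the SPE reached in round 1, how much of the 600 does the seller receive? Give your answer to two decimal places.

Round 4 (the seller proposes): the buyer will accept anything ≥ 0, so the seller offers 0 and keeps 600.
Round 3 (the buyer proposes): the seller can get 600 next round, worth 0.92 × 600 = 552 now, so the buyer offers 552, keeping 48.
Round 2 (the seller proposes): the buyer can get 48 next round, worth 0.87 × 48 = 41.76 now, so the seller offers 41.76, keeping 558.24.
Round 1 (the buyer proposes): the seller can get 558.24 next round, worth 0.92 × 558.24 = 513.5808 now. The buyer offers 513.5808 and keeps 600 − 513.5808 = 86.4192.

513.58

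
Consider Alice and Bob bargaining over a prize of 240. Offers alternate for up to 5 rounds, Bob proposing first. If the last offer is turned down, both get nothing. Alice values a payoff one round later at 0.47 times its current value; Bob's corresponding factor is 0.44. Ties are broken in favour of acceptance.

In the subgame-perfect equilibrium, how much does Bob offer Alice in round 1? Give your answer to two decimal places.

Round 5 (Bob proposes): Alice will accept anything ≥ 0, so Bob offers 0 and keeps 240.
Round 4 (Alice proposes): Bob can get 240 next round, worth 0.44 × 240 = 105.6 now; Alice offers that and keeps 134.4.
Round 3 (Bob proposes): Alice can get 134.4 next round, worth 0.47 × 134.4 = 63.168 now; Bob offers that and keeps 176.832.
Round 2 (Alice proposes): Bob can get 176.832 next round, worth 0.44 × 176.832 = 77.80608 now. Alice offers 77.80608 and keeps 240 − 77.80608 = 162.19392.
Round 1 (Bob proposes): Alice can get 162.19392 next round, worth 0.47 × 162.19392 = 76.2311424 now; Bob offers that and keeps 163.7688576.

76.23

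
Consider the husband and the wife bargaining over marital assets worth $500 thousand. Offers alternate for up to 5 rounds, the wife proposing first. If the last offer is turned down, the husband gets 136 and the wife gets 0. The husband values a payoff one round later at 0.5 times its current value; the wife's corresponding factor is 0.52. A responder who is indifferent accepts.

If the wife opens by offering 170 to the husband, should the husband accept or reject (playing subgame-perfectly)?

Round 5 (the wife proposes): the husband gets 136 if talks fail, so the wife offers 136 and keeps 364.
Round 4 (the husband proposes): the wife can get 364 next round, worth 0.52 × 364 = 189.28 now. The husband offers 189.28 and keeps 500 − 189.28 = 310.72.
Round 3 (the wife proposes): the husband can get 310.72 next round, worth 0.5 × 310.72 = 155.36 now; the wife offers that and keeps 344.64.
Round 2 (the husband proposes): the wife can get 344.64 next round, worth 0.52 × 344.64 = 179.2128 now; the husband offers that and keeps 320.7872.
So by rejecting in round 1, the husband gets 320.7872 next round, worth 0.5 × 320.7872 = 160.3936 now.
Offer 170 ≥ 160.3936, so the husband accepts.

Accept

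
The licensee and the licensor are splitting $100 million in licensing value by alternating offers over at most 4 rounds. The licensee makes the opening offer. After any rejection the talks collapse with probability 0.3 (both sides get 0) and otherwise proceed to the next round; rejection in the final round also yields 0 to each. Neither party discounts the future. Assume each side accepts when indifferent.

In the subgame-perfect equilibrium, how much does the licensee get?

Round 4 (the licensor proposes): the licensee will accept anything ≥ 0, so the licensor offers 0 and keeps 100.
Round 3 (the licensee proposes): rejecting gives the licensor an expected 0.7 × 100 = 70; the licensee offers that and keeps 30.
Round 2 (the licensor proposes): rejecting gives the licensee an expected 0.7 × 30 = 21, so the licensor offers 21, keeping 79.
Round 1 (the licensee proposes): rejecting gives the licensor an expected 0.7 × 79 = 55.3. The licensee offers 55.3 and keeps 100 − 55.3 = 44.7.

44.7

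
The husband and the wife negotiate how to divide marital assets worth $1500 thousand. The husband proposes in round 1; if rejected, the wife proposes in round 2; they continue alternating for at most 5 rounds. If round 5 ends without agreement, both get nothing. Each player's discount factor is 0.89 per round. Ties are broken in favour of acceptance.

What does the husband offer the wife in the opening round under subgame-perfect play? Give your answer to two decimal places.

263.17

Round 5 (the husband proposes): the wife will accept anything ≥ 0, so the husband offers 0 and keeps 1500.
Round 4 (the wife proposes): the husband can get 1500 next round, worth 0.89 × 1500 = 1335 now, so the wife offers 1335, keeping 165.
Round 3 (the husband proposes): the wife can get 165 next round, worth 0.89 × 165 = 146.85 now. The husband offers 146.85 and keeps 1500 − 146.85 = 1353.15.
Round 2 (the wife proposes): the husband can get 1353.15 next round, worth 0.89 × 1353.15 = 1204.3035 now. The wife offers 1204.3035 and keeps 1500 − 1204.3035 = 295.6965.
Round 1 (the husband proposes): the wife can get 295.6965 next round, worth 0.89 × 295.6965 = 263.169885 now; the husband offers that and keeps 1236.830115.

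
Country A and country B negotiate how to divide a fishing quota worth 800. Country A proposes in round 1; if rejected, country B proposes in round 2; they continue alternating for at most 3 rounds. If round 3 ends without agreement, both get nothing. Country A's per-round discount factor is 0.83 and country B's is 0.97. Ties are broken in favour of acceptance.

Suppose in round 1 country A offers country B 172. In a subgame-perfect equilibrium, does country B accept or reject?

Work out country B's continuation value if the offer is rejected.
Round 3 (country A proposes): country B will accept anything ≥ 0, so country A offers 0 and keeps 800.
Round 2 (country B proposes): country A can get 800 next round, worth 0.83 × 800 = 664 now, so country B offers 664, keeping 136.
So by rejecting in round 1, country B gets 136 next round, worth 0.97 × 136 = 131.92 now.
Offer 172 ≥ 131.92, so country B accepts.

Accept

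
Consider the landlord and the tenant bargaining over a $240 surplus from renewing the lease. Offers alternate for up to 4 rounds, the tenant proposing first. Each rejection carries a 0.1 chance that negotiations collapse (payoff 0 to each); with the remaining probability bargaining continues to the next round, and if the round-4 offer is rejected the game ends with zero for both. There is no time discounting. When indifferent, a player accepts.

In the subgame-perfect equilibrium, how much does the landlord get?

196.56

By backward induction:
Round 4 (the landlord proposes): the tenant will accept anything ≥ 0, so the landlord offers 0 and keeps 240.
Round 3 (the tenant proposes): rejecting gives the landlord an expected 0.9 × 240 = 216. The tenant offers 216 and keeps 240 − 216 = 24.
Round 2 (the landlord proposes): rejecting gives the tenant an expected 0.9 × 24 = 21.6, so the landlord offers 21.6, keeping 218.4.
Round 1 (the tenant proposes): rejecting gives the landlord an expected 0.9 × 218.4 = 196.56. The tenant offers 196.56 and keeps 240 − 196.56 = 43.44.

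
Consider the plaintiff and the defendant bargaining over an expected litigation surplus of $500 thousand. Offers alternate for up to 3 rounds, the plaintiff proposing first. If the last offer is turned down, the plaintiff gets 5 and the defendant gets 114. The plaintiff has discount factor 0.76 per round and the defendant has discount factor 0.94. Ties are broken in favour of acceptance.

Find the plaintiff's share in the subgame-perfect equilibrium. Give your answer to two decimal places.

By backward induction:
Round 3 (the plaintiff proposes): the defendant gets 114 if talks fail, so the plaintiff offers 114 and keeps 386.
Round 2 (the defendant proposes): the plaintiff can get 386 next round, worth 0.76 × 386 = 293.36 now, so the defendant offers 293.36, keeping 206.64.
Round 1 (the plaintiff proposes): the defendant can get 206.64 next round, worth 0.94 × 206.64 = 194.2416 now; the plaintiff offers that and keeps 305.7584.

305.76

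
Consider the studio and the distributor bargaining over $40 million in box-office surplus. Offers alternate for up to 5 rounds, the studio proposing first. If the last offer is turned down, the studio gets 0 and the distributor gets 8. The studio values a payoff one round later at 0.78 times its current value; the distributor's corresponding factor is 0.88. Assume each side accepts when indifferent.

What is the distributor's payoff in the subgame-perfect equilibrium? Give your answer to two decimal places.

Round 5 (the studio proposes): the distributor gets 8 if talks fail, so the studio offers 8 and keeps 32.
Round 4 (the distributor proposes): the studio can get 32 next round, worth 0.78 × 32 = 24.96 now; the distributor offers that and keeps 15.04.
Round 3 (the studio proposes): the distributor can get 15.04 next round, worth 0.88 × 15.04 = 13.2352 now, so the studio offers 13.2352, keeping 26.7648.
Round 2 (the distributor proposes): the studio can get 26.7648 next round, worth 0.78 × 26.7648 = 20.876544 now; the distributor offers that and keeps 19.123456.
Round 1 (the studio proposes): the distributor can get 19.123456 next round, worth 0.88 × 19.123456 = 16.82864128 now; the studio offers that and keeps 23.17135872.

16.83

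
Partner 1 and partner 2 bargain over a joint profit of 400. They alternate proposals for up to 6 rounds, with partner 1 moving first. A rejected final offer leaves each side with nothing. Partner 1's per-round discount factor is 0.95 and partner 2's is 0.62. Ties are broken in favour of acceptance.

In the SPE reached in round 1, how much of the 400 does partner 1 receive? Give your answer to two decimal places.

Round 6 (partner 2 proposes): rejection yields 0 for partner 1; partner 2 offers 0 and keeps 400.
Round 5 (partner 1 proposes): partner 2 can get 400 next round, worth 0.62 × 400 = 248 now, so partner 1 offers 248, keeping 152.
Round 4 (partner 2 proposes): partner 1 can get 152 next round, worth 0.95 × 152 = 144.4 now; partner 2 offers that and keeps 255.6.
Round 3 (partner 1 proposes): partner 2 can get 255.6 next round, worth 0.62 × 255.6 = 158.472 now, so partner 1 offers 158.472, keeping 241.528.
Round 2 (partner 2 proposes): partner 1 can get 241.528 next round, worth 0.95 × 241.528 = 229.4516 now, so partner 2 offers 229.4516, keeping 170.5484.
Round 1 (partner 1 proposes): partner 2 can get 170.5484 next round, worth 0.62 × 170.5484 = 105.740008 now. Partner 1 offers 105.740008 and keeps 400 − 105.740008 = 294.259992.

294.26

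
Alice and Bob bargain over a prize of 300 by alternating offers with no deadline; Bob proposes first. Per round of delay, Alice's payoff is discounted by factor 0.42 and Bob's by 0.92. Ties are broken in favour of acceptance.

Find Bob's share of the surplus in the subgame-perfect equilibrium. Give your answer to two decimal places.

In a stationary SPE each proposer offers the other exactly their discounted continuation value.
If Bob keeps x when proposing and Alice keeps y when proposing, then x = 300 − 0.42y and y = 300 − 0.92x.
Solving: x = 300(1 − 0.42) / (1 − 0.92·0.42) = 174 / 0.6136 ≈ 283.5724.
Alice gets 300 − 283.5724 ≈ 16.4276.

283.57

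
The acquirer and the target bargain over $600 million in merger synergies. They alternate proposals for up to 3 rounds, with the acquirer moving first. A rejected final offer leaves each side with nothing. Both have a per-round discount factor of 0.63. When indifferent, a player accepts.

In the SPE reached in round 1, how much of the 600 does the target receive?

139.86

Work backward from the last round.
Round 3 (the acquirer proposes): rejection yields 0 for the target; the acquirer offers 0 and keeps 600.
Round 2 (the target proposes): the acquirer can get 600 next round, worth 0.63 × 600 = 378 now. The target offers 378 and keeps 600 − 378 = 222.
Round 1 (the acquirer proposes): the target can get 222 next round, worth 0.63 × 222 = 139.86 now; the acquirer offers that and keeps 460.14.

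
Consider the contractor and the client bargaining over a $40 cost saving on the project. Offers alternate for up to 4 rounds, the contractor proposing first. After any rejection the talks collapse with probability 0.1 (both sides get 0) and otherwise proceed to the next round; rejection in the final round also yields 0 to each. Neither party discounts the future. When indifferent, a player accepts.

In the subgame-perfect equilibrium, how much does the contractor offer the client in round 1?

32.76

Round 4 (the client proposes): rejection yields 0 for the contractor; the client offers 0 and keeps 40.
Round 3 (the contractor proposes): rejecting gives the client an expected 0.9 × 40 = 36, so the contractor offers 36, keeping 4.
Round 2 (the client proposes): rejecting gives the contractor an expected 0.9 × 4 = 3.6. The client offers 3.6 and keeps 40 − 3.6 = 36.4.
Round 1 (the contractor proposes): rejecting gives the client an expected 0.9 × 36.4 = 32.76, so the contractor offers 32.76, keeping 7.24.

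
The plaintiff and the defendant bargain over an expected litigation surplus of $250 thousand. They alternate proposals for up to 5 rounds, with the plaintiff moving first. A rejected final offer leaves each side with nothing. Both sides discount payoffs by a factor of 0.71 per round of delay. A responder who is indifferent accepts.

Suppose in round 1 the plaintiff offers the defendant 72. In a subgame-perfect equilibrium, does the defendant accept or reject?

Work out the defendant's continuation value if the offer is rejected.
Round 5 (the plaintiff proposes): the defendant will accept anything ≥ 0, so the plaintiff offers 0 and keeps 250.
Round 4 (the defendant proposes): the plaintiff can get 250 next round, worth 0.71 × 250 = 177.5 now; the defendant offers that and keeps 72.5.
Round 3 (the plaintiff proposes): the defendant can get 72.5 next round, worth 0.71 × 72.5 = 51.475 now, so the plaintiff offers 51.475, keeping 198.525.
Round 2 (the defendant proposes): the plaintiff can get 198.525 next round, worth 0.71 × 198.525 = 140.95275 now; the defendant offers that and keeps 109.04725.
So by rejecting in round 1, the defendant gets 109.04725 next round, worth 0.71 × 109.04725 = 77.4235475 now.
Offer 72 < 77.4235475, so the defendant rejects.

Reject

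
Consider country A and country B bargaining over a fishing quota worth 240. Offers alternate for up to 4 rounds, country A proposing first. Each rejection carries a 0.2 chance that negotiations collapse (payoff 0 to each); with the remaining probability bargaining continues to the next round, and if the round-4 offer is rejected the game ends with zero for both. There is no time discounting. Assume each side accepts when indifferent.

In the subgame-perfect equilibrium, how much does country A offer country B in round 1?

Round 4 (country B proposes): country A will accept anything ≥ 0, so country B offers 0 and keeps 240.
Round 3 (country A proposes): rejecting gives country B an expected 0.8 × 240 = 192, so country A offers 192, keeping 48.
Round 2 (country B proposes): rejecting gives country A an expected 0.8 × 48 = 38.4, so country B offers 38.4, keeping 201.6.
Round 1 (country A proposes): rejecting gives country B an expected 0.8 × 201.6 = 161.28; country A offers that and keeps 78.72.

161.28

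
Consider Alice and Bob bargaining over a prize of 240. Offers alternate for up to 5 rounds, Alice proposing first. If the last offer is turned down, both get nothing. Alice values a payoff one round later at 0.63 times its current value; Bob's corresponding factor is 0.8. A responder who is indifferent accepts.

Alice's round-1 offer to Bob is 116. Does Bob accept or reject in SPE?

Accept

Round 5 (Alice proposes): Bob will accept anything ≥ 0, so Alice offers 0 and keeps 240.
Round 4 (Bob proposes): Alice can get 240 next round, worth 0.63 × 240 = 151.2 now. Bob offers 151.2 and keeps 240 − 151.2 = 88.8.
Round 3 (Alice proposes): Bob can get 88.8 next round, worth 0.8 × 88.8 = 71.04 now, so Alice offers 71.04, keeping 168.96.
Round 2 (Bob proposes): Alice can get 168.96 next round, worth 0.63 × 168.96 = 106.4448 now, so Bob offers 106.4448, keeping 133.5552.
So by rejecting in round 1, Bob gets 133.5552 next round, worth 0.8 × 133.5552 = 106.84416 now.
Offer 116 ≥ 106.84416, so Bob accepts.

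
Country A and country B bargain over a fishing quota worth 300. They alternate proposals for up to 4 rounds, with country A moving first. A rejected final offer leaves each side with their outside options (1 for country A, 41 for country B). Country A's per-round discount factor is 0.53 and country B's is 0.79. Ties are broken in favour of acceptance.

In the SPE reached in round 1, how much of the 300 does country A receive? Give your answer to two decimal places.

89.71

Round 4 (country B proposes): country A gets 1 if talks fail, so country B offers 1 and keeps 299.
Round 3 (country A proposes): country B can get 299 next round, worth 0.79 × 299 = 236.21 now, so country A offers 236.21, keeping 63.79.
Round 2 (country B proposes): country A can get 63.79 next round, worth 0.53 × 63.79 = 33.8087 now; country B offers that and keeps 266.1913.
Round 1 (country A proposes): country B can get 266.1913 next round, worth 0.79 × 266.1913 = 210.291127 now, so country A offers 210.291127, keeping 89.708873.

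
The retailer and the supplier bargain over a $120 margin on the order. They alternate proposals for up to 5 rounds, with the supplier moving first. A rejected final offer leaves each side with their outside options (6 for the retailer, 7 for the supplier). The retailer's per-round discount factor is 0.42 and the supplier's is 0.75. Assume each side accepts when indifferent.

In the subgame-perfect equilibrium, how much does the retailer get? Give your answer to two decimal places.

17.16

Round 5 (the supplier proposes): the retailer gets 6 if talks fail, so the supplier offers 6 and keeps 114.
Round 4 (the retailer proposes): the supplier can get 114 next round, worth 0.75 × 114 = 85.5 now. The retailer offers 85.5 and keeps 120 − 85.5 = 34.5.
Round 3 (the supplier proposes): the retailer can get 34.5 next round, worth 0.42 × 34.5 = 14.49 now, so the supplier offers 14.49, keeping 105.51.
Round 2 (the retailer proposes): the supplier can get 105.51 next round, worth 0.75 × 105.51 = 79.1325 now; the retailer offers that and keeps 40.8675.
Round 1 (the supplier proposes): the retailer can get 40.8675 next round, worth 0.42 × 40.8675 = 17.16435 now. The supplier offers 17.16435 and keeps 120 − 17.16435 = 102.83565.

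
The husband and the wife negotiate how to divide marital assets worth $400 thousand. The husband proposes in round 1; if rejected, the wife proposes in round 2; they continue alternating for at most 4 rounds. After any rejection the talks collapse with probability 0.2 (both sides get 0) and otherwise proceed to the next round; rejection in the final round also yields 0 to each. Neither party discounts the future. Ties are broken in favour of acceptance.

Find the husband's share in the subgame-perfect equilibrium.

131.2

By backward induction:
Round 4 (the wife proposes): the husband will accept anything ≥ 0, so the wife offers 0 and keeps 400.
Round 3 (the husband proposes): rejecting gives the wife an expected 0.8 × 400 = 320; the husband offers that and keeps 80.
Round 2 (the wife proposes): rejecting gives the husband an expected 0.8 × 80 = 64; the wife offers that and keeps 336.
Round 1 (the husband proposes): rejecting gives the wife an expected 0.8 × 336 = 268.8, so the husband offers 268.8, keeping 131.2.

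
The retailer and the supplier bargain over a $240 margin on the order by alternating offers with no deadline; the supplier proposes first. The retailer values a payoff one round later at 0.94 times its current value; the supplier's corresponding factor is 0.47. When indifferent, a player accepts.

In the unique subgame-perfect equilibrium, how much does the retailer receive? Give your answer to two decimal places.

214.20

Let x be the supplier's share when the supplier proposes and y be the retailer's share when the retailer proposes.
The retailer accepts iff offered ≥ 0.94·y, so x = 240 − 0.94y. Symmetrically y = 240 − 0.47x.
Substituting: x = 240 − 0.94(240 − 0.47x), giving x(1 − 0.47·0.94) = 240(1 − 0.94).
So x = 240 × 0.06 / 0.5582 ≈ 25.7972, and the retailer receives 240 − x ≈ 214.2028.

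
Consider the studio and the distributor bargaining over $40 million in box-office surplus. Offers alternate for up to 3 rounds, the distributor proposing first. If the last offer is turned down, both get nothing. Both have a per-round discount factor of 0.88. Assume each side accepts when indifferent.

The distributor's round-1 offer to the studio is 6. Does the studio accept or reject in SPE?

Round 3 (the distributor proposes): rejection yields 0 for the studio; the distributor offers 0 and keeps 40.
Round 2 (the studio proposes): the distributor can get 40 next round, worth 0.88 × 40 = 35.2 now, so the studio offers 35.2, keeping 4.8.
So by rejecting in round 1, the studio gets 4.8 next round, worth 0.88 × 4.8 = 4.224 now.
Offer 6 ≥ 4.224, so the studio accepts.

Accept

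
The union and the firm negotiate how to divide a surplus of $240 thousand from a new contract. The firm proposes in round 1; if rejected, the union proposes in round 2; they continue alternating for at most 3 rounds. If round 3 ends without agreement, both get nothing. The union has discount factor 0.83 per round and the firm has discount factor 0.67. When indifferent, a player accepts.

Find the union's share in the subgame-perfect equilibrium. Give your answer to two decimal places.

By backward induction:
Round 3 (the firm proposes): the union will accept anything ≥ 0, so the firm offers 0 and keeps 240.
Round 2 (the union proposes): the firm can get 240 next round, worth 0.67 × 240 = 160.8 now. The union offers 160.8 and keeps 240 − 160.8 = 79.2.
Round 1 (the firm proposes): the union can get 79.2 next round, worth 0.83 × 79.2 = 65.736 now, so the firm offers 65.736, keeping 174.264.

65.74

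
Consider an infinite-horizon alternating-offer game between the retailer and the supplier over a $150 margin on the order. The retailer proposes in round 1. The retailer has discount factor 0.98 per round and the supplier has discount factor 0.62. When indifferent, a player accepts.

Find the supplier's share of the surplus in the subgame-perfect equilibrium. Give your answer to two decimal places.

4.74

When the retailer proposes, the supplier accepts any offer worth at least 0.62 times what the supplier would get by proposing next round; and vice versa.
This gives x = 150 − 0.62y and y = 150 − 0.98x, where x and y are each side's share when it proposes.
Hence (1 − 0.62·0.98)x = 150(1 − 0.62), i.e. 0.3924·x = 57.
x ≈ 145.2599; the supplier's share is 150 − x ≈ 4.7401.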